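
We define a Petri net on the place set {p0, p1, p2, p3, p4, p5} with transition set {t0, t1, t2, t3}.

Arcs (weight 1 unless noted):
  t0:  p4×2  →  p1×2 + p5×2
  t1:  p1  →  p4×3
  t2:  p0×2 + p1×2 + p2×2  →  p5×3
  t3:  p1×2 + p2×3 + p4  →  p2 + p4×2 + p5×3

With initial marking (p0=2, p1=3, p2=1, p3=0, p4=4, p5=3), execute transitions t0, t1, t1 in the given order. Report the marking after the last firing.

step 1: fire t0:  (p0=2, p1=3, p2=1, p3=0, p4=4, p5=3) → (p0=2, p1=5, p2=1, p3=0, p4=2, p5=5)
step 2: fire t1:  (p0=2, p1=5, p2=1, p3=0, p4=2, p5=5) → (p0=2, p1=4, p2=1, p3=0, p4=5, p5=5)
step 3: fire t1:  (p0=2, p1=4, p2=1, p3=0, p4=5, p5=5) → (p0=2, p1=3, p2=1, p3=0, p4=8, p5=5)

(p0=2, p1=3, p2=1, p3=0, p4=8, p5=5)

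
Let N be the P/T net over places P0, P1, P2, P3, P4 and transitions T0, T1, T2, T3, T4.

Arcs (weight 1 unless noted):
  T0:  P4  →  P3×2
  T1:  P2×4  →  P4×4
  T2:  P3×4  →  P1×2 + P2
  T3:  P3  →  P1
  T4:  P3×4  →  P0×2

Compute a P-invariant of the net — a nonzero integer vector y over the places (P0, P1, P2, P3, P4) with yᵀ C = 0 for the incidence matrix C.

y = (P0:2, P1:1, P2:2, P3:1, P4:2)

Incidence matrix C (rows=places, cols=transitions):
       T0   T1   T2   T3   T4
   P0   0    0    0    0    2
   P1   0    0    2    1    0
   P2   0   -4    1    0    0
   P3   2    0   -4   -1   -4
   P4  -1    4    0    0    0

Candidate y = [2, 1, 2, 1, 2]; check y·C column-wise:
  col T0: 2·0 + 1·0 + 2·0 + 1·2 + 2·-1 = 0
  col T1: 2·0 + 1·0 + 2·-4 + 1·0 + 2·4 = 0
  col T2: 2·0 + 1·2 + 2·1 + 1·-4 + 2·0 = 0
  col T3: 2·0 + 1·1 + 2·0 + 1·-1 + 2·0 = 0
  col T4: 2·2 + 1·0 + 2·0 + 1·-4 + 2·0 = 0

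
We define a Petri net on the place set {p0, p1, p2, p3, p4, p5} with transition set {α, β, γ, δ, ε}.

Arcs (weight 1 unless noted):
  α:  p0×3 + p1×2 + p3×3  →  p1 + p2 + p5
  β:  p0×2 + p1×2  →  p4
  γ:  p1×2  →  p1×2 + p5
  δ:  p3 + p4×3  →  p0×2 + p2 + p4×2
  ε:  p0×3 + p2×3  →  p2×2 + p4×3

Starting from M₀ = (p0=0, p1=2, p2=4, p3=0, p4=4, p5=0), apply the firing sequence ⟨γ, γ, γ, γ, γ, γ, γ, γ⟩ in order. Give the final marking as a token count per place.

step 1: fire γ:  (p0=0, p1=2, p2=4, p3=0, p4=4, p5=0) → (p0=0, p1=2, p2=4, p3=0, p4=4, p5=1)
step 2: fire γ:  (p0=0, p1=2, p2=4, p3=0, p4=4, p5=1) → (p0=0, p1=2, p2=4, p3=0, p4=4, p5=2)
step 3: fire γ:  (p0=0, p1=2, p2=4, p3=0, p4=4, p5=2) → (p0=0, p1=2, p2=4, p3=0, p4=4, p5=3)
step 4: fire γ:  (p0=0, p1=2, p2=4, p3=0, p4=4, p5=3) → (p0=0, p1=2, p2=4, p3=0, p4=4, p5=4)
step 5: fire γ:  (p0=0, p1=2, p2=4, p3=0, p4=4, p5=4) → (p0=0, p1=2, p2=4, p3=0, p4=4, p5=5)
step 6: fire γ:  (p0=0, p1=2, p2=4, p3=0, p4=4, p5=5) → (p0=0, p1=2, p2=4, p3=0, p4=4, p5=6)
step 7: fire γ:  (p0=0, p1=2, p2=4, p3=0, p4=4, p5=6) → (p0=0, p1=2, p2=4, p3=0, p4=4, p5=7)
step 8: fire γ:  (p0=0, p1=2, p2=4, p3=0, p4=4, p5=7) → (p0=0, p1=2, p2=4, p3=0, p4=4, p5=8)

(p0=0, p1=2, p2=4, p3=0, p4=4, p5=8)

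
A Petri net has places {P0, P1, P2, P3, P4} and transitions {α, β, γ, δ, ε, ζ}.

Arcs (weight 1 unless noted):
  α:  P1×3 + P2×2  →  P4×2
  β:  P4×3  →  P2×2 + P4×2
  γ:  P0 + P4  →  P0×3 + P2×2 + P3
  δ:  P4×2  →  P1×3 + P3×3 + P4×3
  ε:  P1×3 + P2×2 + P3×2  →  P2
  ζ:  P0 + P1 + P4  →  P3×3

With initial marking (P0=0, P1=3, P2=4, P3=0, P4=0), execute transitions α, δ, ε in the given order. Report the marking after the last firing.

(P0=0, P1=0, P2=1, P3=1, P4=3)

step 1: fire α:  (P0=0, P1=3, P2=4, P3=0, P4=0) → (P0=0, P1=0, P2=2, P3=0, P4=2)
step 2: fire δ:  (P0=0, P1=0, P2=2, P3=0, P4=2) → (P0=0, P1=3, P2=2, P3=3, P4=3)
step 3: fire ε:  (P0=0, P1=3, P2=2, P3=3, P4=3) → (P0=0, P1=0, P2=1, P3=1, P4=3)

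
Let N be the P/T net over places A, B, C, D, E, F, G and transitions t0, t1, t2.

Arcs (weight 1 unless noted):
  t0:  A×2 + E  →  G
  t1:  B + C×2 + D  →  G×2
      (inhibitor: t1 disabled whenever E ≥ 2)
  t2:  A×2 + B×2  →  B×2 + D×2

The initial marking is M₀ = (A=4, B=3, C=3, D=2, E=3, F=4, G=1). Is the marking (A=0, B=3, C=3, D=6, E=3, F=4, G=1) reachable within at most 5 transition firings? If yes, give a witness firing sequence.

step 1: fire t2:  (A=4, B=3, C=3, D=2, E=3, F=4, G=1) → (A=2, B=3, C=3, D=4, E=3, F=4, G=1)
step 2: fire t2:  (A=2, B=3, C=3, D=4, E=3, F=4, G=1) → (A=0, B=3, C=3, D=6, E=3, F=4, G=1)

YES — reachable via ⟨t2, t2⟩ (2 firings)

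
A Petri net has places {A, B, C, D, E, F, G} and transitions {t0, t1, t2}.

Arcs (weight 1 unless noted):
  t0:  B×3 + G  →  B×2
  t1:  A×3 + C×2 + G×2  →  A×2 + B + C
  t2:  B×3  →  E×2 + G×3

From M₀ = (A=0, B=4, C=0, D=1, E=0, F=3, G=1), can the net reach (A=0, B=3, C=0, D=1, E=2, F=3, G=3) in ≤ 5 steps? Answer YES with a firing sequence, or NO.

depth 0: 1 marking
depth 1: 3 markings reached so far
depth 2: 4 markings reached so far
depth 3: 4 markings reached so far
(frontier empty at depth 3; search complete)
target is not among the 4 markings reachable within 5 steps

NO — not reachable within 5 firings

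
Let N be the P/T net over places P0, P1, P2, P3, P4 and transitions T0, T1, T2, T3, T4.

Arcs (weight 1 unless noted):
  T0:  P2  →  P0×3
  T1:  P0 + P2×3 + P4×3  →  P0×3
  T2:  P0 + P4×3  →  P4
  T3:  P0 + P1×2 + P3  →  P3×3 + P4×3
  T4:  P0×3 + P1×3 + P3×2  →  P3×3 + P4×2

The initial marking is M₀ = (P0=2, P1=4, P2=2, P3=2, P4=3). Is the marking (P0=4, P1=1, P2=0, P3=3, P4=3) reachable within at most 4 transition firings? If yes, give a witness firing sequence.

step 1: fire T0:  (P0=2, P1=4, P2=2, P3=2, P4=3) → (P0=5, P1=4, P2=1, P3=2, P4=3)
step 2: fire T0:  (P0=5, P1=4, P2=1, P3=2, P4=3) → (P0=8, P1=4, P2=0, P3=2, P4=3)
step 3: fire T2:  (P0=8, P1=4, P2=0, P3=2, P4=3) → (P0=7, P1=4, P2=0, P3=2, P4=1)
step 4: fire T4:  (P0=7, P1=4, P2=0, P3=2, P4=1) → (P0=4, P1=1, P2=0, P3=3, P4=3)

YES — reachable via ⟨T0, T0, T2, T4⟩ (4 firings)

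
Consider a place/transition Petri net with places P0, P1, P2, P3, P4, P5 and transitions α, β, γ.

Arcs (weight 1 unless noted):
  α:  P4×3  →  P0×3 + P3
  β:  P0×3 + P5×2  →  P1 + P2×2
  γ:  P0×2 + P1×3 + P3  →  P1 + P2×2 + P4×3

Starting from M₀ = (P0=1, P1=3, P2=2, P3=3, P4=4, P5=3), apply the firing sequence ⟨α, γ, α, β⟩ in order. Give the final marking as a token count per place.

step 1: fire α:  (P0=1, P1=3, P2=2, P3=3, P4=4, P5=3) → (P0=4, P1=3, P2=2, P3=4, P4=1, P5=3)
step 2: fire γ:  (P0=4, P1=3, P2=2, P3=4, P4=1, P5=3) → (P0=2, P1=1, P2=4, P3=3, P4=4, P5=3)
step 3: fire α:  (P0=2, P1=1, P2=4, P3=3, P4=4, P5=3) → (P0=5, P1=1, P2=4, P3=4, P4=1, P5=3)
step 4: fire β:  (P0=5, P1=1, P2=4, P3=4, P4=1, P5=3) → (P0=2, P1=2, P2=6, P3=4, P4=1, P5=1)

(P0=2, P1=2, P2=6, P3=4, P4=1, P5=1)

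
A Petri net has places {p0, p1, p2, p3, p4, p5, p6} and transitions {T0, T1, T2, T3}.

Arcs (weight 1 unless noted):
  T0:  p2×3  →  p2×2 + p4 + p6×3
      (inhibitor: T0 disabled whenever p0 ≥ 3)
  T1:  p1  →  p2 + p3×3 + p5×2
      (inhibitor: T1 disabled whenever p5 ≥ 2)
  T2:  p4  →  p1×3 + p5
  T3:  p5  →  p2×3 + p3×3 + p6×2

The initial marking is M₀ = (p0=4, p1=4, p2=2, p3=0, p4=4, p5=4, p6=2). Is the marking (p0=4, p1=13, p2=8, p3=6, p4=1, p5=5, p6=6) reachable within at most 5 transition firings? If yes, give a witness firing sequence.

YES — reachable via ⟨T2, T2, T2, T3, T3⟩ (5 firings)

step 1: fire T2:  (p0=4, p1=4, p2=2, p3=0, p4=4, p5=4, p6=2) → (p0=4, p1=7, p2=2, p3=0, p4=3, p5=5, p6=2)
step 2: fire T2:  (p0=4, p1=7, p2=2, p3=0, p4=3, p5=5, p6=2) → (p0=4, p1=10, p2=2, p3=0, p4=2, p5=6, p6=2)
step 3: fire T2:  (p0=4, p1=10, p2=2, p3=0, p4=2, p5=6, p6=2) → (p0=4, p1=13, p2=2, p3=0, p4=1, p5=7, p6=2)
step 4: fire T3:  (p0=4, p1=13, p2=2, p3=0, p4=1, p5=7, p6=2) → (p0=4, p1=13, p2=5, p3=3, p4=1, p5=6, p6=4)
step 5: fire T3:  (p0=4, p1=13, p2=5, p3=3, p4=1, p5=6, p6=4) → (p0=4, p1=13, p2=8, p3=6, p4=1, p5=5, p6=6)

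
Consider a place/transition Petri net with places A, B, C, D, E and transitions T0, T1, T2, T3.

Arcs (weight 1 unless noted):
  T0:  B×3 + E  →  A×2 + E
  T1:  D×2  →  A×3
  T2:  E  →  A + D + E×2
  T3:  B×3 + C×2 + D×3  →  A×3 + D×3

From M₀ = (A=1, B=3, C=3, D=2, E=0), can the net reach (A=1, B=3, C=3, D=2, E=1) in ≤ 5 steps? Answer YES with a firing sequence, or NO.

NO — not reachable within 5 firings

depth 0: 1 marking
depth 1: 2 markings reached so far
depth 2: 2 markings reached so far
(frontier empty at depth 2; search complete)
target is not among the 2 markings reachable within 5 steps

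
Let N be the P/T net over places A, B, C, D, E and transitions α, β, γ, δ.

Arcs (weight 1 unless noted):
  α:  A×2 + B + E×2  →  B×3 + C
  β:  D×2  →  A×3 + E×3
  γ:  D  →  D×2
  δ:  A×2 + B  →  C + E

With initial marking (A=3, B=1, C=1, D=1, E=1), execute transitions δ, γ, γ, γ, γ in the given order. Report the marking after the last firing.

step 1: fire δ:  (A=3, B=1, C=1, D=1, E=1) → (A=1, B=0, C=2, D=1, E=2)
step 2: fire γ:  (A=1, B=0, C=2, D=1, E=2) → (A=1, B=0, C=2, D=2, E=2)
step 3: fire γ:  (A=1, B=0, C=2, D=2, E=2) → (A=1, B=0, C=2, D=3, E=2)
step 4: fire γ:  (A=1, B=0, C=2, D=3, E=2) → (A=1, B=0, C=2, D=4, E=2)
step 5: fire γ:  (A=1, B=0, C=2, D=4, E=2) → (A=1, B=0, C=2, D=5, E=2)

(A=1, B=0, C=2, D=5, E=2)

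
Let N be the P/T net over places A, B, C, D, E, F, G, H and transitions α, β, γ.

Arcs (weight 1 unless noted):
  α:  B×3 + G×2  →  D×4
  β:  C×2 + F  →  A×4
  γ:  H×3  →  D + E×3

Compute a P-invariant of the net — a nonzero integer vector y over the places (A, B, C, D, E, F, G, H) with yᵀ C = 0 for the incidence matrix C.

Incidence matrix C (rows=places, cols=transitions):
        α    β    γ
    A   0    4    0
    B  -3    0    0
    C   0   -2    0
    D   4    0    1
    E   0    0    3
    F   0   -1    0
    G  -2    0    0
    H   0    0   -3

Candidate y = [1, 0, 2, 0, 0, 0, 0, 0]; check y·C column-wise:
  col α: 1·0 + 0·-3 + 2·0 + 0·4 + 0·-2 = 0
  col β: 1·4 + 2·-2 + 0·-1 = 0
  col γ: 1·0 + 2·0 + 0·1 + 0·3 + 0·-3 = 0

y = (A:1, B:0, C:2, D:0, E:0, F:0, G:0, H:0)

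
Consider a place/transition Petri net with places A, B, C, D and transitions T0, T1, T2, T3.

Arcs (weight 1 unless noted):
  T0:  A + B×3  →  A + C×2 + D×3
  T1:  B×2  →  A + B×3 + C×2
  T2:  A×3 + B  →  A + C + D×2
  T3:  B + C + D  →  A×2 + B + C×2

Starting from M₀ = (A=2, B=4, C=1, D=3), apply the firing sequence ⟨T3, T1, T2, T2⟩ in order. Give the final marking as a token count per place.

(A=1, B=3, C=6, D=6)

step 1: fire T3:  (A=2, B=4, C=1, D=3) → (A=4, B=4, C=2, D=2)
step 2: fire T1:  (A=4, B=4, C=2, D=2) → (A=5, B=5, C=4, D=2)
step 3: fire T2:  (A=5, B=5, C=4, D=2) → (A=3, B=4, C=5, D=4)
step 4: fire T2:  (A=3, B=4, C=5, D=4) → (A=1, B=3, C=6, D=6)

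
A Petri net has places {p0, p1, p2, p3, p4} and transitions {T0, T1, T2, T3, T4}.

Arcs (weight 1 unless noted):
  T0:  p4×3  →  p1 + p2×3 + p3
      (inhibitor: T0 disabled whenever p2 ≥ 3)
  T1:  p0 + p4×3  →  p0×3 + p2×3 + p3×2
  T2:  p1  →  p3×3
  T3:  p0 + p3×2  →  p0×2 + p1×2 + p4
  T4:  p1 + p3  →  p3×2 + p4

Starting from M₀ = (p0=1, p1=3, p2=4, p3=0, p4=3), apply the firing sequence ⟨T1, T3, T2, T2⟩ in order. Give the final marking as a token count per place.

step 1: fire T1:  (p0=1, p1=3, p2=4, p3=0, p4=3) → (p0=3, p1=3, p2=7, p3=2, p4=0)
step 2: fire T3:  (p0=3, p1=3, p2=7, p3=2, p4=0) → (p0=4, p1=5, p2=7, p3=0, p4=1)
step 3: fire T2:  (p0=4, p1=5, p2=7, p3=0, p4=1) → (p0=4, p1=4, p2=7, p3=3, p4=1)
step 4: fire T2:  (p0=4, p1=4, p2=7, p3=3, p4=1) → (p0=4, p1=3, p2=7, p3=6, p4=1)

(p0=4, p1=3, p2=7, p3=6, p4=1)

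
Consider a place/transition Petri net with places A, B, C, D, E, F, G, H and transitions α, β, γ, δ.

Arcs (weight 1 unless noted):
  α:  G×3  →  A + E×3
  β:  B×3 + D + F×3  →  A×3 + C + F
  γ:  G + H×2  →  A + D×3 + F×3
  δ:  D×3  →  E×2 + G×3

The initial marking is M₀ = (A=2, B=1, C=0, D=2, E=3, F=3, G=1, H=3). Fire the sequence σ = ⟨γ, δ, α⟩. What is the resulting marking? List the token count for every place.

(A=4, B=1, C=0, D=2, E=8, F=6, G=0, H=1)

step 1: fire γ:  (A=2, B=1, C=0, D=2, E=3, F=3, G=1, H=3) → (A=3, B=1, C=0, D=5, E=3, F=6, G=0, H=1)
step 2: fire δ:  (A=3, B=1, C=0, D=5, E=3, F=6, G=0, H=1) → (A=3, B=1, C=0, D=2, E=5, F=6, G=3, H=1)
step 3: fire α:  (A=3, B=1, C=0, D=2, E=5, F=6, G=3, H=1) → (A=4, B=1, C=0, D=2, E=8, F=6, G=0, H=1)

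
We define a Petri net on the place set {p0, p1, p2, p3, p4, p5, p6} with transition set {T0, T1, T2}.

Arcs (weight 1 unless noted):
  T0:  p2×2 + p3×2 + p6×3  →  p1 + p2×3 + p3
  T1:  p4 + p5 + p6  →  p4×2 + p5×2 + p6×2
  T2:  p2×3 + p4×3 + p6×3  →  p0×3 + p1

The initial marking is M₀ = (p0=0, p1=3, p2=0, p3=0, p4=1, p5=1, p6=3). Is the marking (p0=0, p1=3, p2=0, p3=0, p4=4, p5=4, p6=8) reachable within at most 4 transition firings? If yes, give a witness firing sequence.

depth 0: 1 marking
depth 1: 2 markings reached so far
depth 2: 3 markings reached so far
depth 3: 4 markings reached so far
depth 4: 5 markings reached so far
target is not among the 5 markings reachable within 4 steps

NO — not reachable within 4 firings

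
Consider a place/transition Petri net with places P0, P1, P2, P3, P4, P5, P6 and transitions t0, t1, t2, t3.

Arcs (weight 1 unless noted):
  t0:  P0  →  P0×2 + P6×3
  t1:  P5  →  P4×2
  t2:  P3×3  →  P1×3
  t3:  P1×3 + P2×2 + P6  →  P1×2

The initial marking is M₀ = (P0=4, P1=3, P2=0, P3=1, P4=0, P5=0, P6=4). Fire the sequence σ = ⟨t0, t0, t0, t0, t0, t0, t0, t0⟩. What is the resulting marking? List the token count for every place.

step 1: fire t0:  (P0=4, P1=3, P2=0, P3=1, P4=0, P5=0, P6=4) → (P0=5, P1=3, P2=0, P3=1, P4=0, P5=0, P6=7)
step 2: fire t0:  (P0=5, P1=3, P2=0, P3=1, P4=0, P5=0, P6=7) → (P0=6, P1=3, P2=0, P3=1, P4=0, P5=0, P6=10)
step 3: fire t0:  (P0=6, P1=3, P2=0, P3=1, P4=0, P5=0, P6=10) → (P0=7, P1=3, P2=0, P3=1, P4=0, P5=0, P6=13)
step 4: fire t0:  (P0=7, P1=3, P2=0, P3=1, P4=0, P5=0, P6=13) → (P0=8, P1=3, P2=0, P3=1, P4=0, P5=0, P6=16)
step 5: fire t0:  (P0=8, P1=3, P2=0, P3=1, P4=0, P5=0, P6=16) → (P0=9, P1=3, P2=0, P3=1, P4=0, P5=0, P6=19)
step 6: fire t0:  (P0=9, P1=3, P2=0, P3=1, P4=0, P5=0, P6=19) → (P0=10, P1=3, P2=0, P3=1, P4=0, P5=0, P6=22)
step 7: fire t0:  (P0=10, P1=3, P2=0, P3=1, P4=0, P5=0, P6=22) → (P0=11, P1=3, P2=0, P3=1, P4=0, P5=0, P6=25)
step 8: fire t0:  (P0=11, P1=3, P2=0, P3=1, P4=0, P5=0, P6=25) → (P0=12, P1=3, P2=0, P3=1, P4=0, P5=0, P6=28)

(P0=12, P1=3, P2=0, P3=1, P4=0, P5=0, P6=28)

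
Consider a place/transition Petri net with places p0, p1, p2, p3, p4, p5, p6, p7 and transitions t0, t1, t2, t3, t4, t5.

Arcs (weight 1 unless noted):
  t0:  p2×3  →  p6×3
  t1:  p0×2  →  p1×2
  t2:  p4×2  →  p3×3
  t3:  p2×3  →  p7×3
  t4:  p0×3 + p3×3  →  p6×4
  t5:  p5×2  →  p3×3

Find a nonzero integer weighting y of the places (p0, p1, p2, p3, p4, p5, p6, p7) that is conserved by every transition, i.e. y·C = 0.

Incidence matrix C (rows=places, cols=transitions):
       t0   t1   t2   t3   t4   t5
   p0   0   -2    0    0   -3    0
   p1   0    2    0    0    0    0
   p2  -3    0    0   -3    0    0
   p3   0    0    3    0   -3    3
   p4   0    0   -2    0    0    0
   p5   0    0    0    0    0   -2
   p6   3    0    0    0    4    0
   p7   0    0    0    3    0    0

Candidate y = [2, 2, 0, -2, -3, -3, 0, 0]; check y·C column-wise:
  col t0: 2·0 + 2·0 + 0·-3 + -2·0 + -3·0 + -3·0 + 0·3 = 0
  col t1: 2·-2 + 2·2 + -2·0 + -3·0 + -3·0 = 0
  col t2: 2·0 + 2·0 + -2·3 + -3·-2 + -3·0 = 0
  col t3: 2·0 + 2·0 + 0·-3 + -2·0 + -3·0 + -3·0 + 0·3 = 0
  col t4: 2·-3 + 2·0 + -2·-3 + -3·0 + -3·0 + 0·4 = 0
  col t5: 2·0 + 2·0 + -2·3 + -3·0 + -3·-2 = 0

y = (p0:2, p1:2, p2:0, p3:-2, p4:-3, p5:-3, p6:0, p7:0)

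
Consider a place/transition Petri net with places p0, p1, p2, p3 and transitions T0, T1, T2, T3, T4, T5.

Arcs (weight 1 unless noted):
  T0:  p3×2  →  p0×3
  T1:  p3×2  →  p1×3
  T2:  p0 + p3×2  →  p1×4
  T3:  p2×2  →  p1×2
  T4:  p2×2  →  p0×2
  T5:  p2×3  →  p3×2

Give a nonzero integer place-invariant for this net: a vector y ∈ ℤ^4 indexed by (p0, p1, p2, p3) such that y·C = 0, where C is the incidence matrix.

y = (p0:2, p1:2, p2:2, p3:3)

Incidence matrix C (rows=places, cols=transitions):
       T0   T1   T2   T3   T4   T5
   p0   3    0   -1    0    2    0
   p1   0    3    4    2    0    0
   p2   0    0    0   -2   -2   -3
   p3  -2   -2   -2    0    0    2

Candidate y = [2, 2, 2, 3]; check y·C column-wise:
  col T0: 2·3 + 2·0 + 2·0 + 3·-2 = 0
  col T1: 2·0 + 2·3 + 2·0 + 3·-2 = 0
  col T2: 2·-1 + 2·4 + 2·0 + 3·-2 = 0
  col T3: 2·0 + 2·2 + 2·-2 + 3·0 = 0
  col T4: 2·2 + 2·0 + 2·-2 + 3·0 = 0
  col T5: 2·0 + 2·0 + 2·-3 + 3·2 = 0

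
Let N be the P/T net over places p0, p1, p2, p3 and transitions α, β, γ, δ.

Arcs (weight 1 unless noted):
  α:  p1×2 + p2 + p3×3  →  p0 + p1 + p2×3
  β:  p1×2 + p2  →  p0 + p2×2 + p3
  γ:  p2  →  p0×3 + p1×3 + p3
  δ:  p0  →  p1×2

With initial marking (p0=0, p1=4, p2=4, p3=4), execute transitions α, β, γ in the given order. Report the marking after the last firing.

step 1: fire α:  (p0=0, p1=4, p2=4, p3=4) → (p0=1, p1=3, p2=6, p3=1)
step 2: fire β:  (p0=1, p1=3, p2=6, p3=1) → (p0=2, p1=1, p2=7, p3=2)
step 3: fire γ:  (p0=2, p1=1, p2=7, p3=2) → (p0=5, p1=4, p2=6, p3=3)

(p0=5, p1=4, p2=6, p3=3)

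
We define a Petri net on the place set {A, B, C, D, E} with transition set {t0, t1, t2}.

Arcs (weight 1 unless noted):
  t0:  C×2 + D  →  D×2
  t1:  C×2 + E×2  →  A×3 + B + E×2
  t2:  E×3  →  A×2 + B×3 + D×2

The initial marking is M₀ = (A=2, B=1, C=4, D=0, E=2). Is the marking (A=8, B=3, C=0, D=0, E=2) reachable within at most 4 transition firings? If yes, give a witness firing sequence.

YES — reachable via ⟨t1, t1⟩ (2 firings)

step 1: fire t1:  (A=2, B=1, C=4, D=0, E=2) → (A=5, B=2, C=2, D=0, E=2)
step 2: fire t1:  (A=5, B=2, C=2, D=0, E=2) → (A=8, B=3, C=0, D=0, E=2)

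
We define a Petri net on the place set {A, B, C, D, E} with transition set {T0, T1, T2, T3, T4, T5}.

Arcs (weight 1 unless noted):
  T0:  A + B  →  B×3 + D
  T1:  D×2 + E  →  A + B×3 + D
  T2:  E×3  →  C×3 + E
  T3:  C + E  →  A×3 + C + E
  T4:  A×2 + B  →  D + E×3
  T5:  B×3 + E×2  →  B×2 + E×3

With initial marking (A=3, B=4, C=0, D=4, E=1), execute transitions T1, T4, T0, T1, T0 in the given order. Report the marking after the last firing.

(A=1, B=13, C=0, D=5, E=2)

step 1: fire T1:  (A=3, B=4, C=0, D=4, E=1) → (A=4, B=7, C=0, D=3, E=0)
step 2: fire T4:  (A=4, B=7, C=0, D=3, E=0) → (A=2, B=6, C=0, D=4, E=3)
step 3: fire T0:  (A=2, B=6, C=0, D=4, E=3) → (A=1, B=8, C=0, D=5, E=3)
step 4: fire T1:  (A=1, B=8, C=0, D=5, E=3) → (A=2, B=11, C=0, D=4, E=2)
step 5: fire T0:  (A=2, B=11, C=0, D=4, E=2) → (A=1, B=13, C=0, D=5, E=2)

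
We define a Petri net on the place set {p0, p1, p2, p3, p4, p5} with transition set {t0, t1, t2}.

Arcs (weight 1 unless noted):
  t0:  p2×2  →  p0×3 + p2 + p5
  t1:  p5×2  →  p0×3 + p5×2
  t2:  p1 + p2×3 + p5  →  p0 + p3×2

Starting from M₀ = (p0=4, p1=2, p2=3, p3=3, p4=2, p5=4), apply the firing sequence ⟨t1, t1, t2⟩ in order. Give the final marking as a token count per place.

(p0=11, p1=1, p2=0, p3=5, p4=2, p5=3)

step 1: fire t1:  (p0=4, p1=2, p2=3, p3=3, p4=2, p5=4) → (p0=7, p1=2, p2=3, p3=3, p4=2, p5=4)
step 2: fire t1:  (p0=7, p1=2, p2=3, p3=3, p4=2, p5=4) → (p0=10, p1=2, p2=3, p3=3, p4=2, p5=4)
step 3: fire t2:  (p0=10, p1=2, p2=3, p3=3, p4=2, p5=4) → (p0=11, p1=1, p2=0, p3=5, p4=2, p5=3)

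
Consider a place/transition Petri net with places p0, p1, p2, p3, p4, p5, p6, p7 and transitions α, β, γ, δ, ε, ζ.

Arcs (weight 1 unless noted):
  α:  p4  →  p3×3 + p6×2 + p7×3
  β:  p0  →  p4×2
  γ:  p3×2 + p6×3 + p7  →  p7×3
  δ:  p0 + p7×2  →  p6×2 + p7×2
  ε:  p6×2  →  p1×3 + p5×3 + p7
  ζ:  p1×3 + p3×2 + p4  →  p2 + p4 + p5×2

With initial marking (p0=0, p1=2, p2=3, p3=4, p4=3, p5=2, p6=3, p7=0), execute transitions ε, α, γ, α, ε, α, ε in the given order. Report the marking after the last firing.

step 1: fire ε:  (p0=0, p1=2, p2=3, p3=4, p4=3, p5=2, p6=3, p7=0) → (p0=0, p1=5, p2=3, p3=4, p4=3, p5=5, p6=1, p7=1)
step 2: fire α:  (p0=0, p1=5, p2=3, p3=4, p4=3, p5=5, p6=1, p7=1) → (p0=0, p1=5, p2=3, p3=7, p4=2, p5=5, p6=3, p7=4)
step 3: fire γ:  (p0=0, p1=5, p2=3, p3=7, p4=2, p5=5, p6=3, p7=4) → (p0=0, p1=5, p2=3, p3=5, p4=2, p5=5, p6=0, p7=6)
step 4: fire α:  (p0=0, p1=5, p2=3, p3=5, p4=2, p5=5, p6=0, p7=6) → (p0=0, p1=5, p2=3, p3=8, p4=1, p5=5, p6=2, p7=9)
step 5: fire ε:  (p0=0, p1=5, p2=3, p3=8, p4=1, p5=5, p6=2, p7=9) → (p0=0, p1=8, p2=3, p3=8, p4=1, p5=8, p6=0, p7=10)
step 6: fire α:  (p0=0, p1=8, p2=3, p3=8, p4=1, p5=8, p6=0, p7=10) → (p0=0, p1=8, p2=3, p3=11, p4=0, p5=8, p6=2, p7=13)
step 7: fire ε:  (p0=0, p1=8, p2=3, p3=11, p4=0, p5=8, p6=2, p7=13) → (p0=0, p1=11, p2=3, p3=11, p4=0, p5=11, p6=0, p7=14)

(p0=0, p1=11, p2=3, p3=11, p4=0, p5=11, p6=0, p7=14)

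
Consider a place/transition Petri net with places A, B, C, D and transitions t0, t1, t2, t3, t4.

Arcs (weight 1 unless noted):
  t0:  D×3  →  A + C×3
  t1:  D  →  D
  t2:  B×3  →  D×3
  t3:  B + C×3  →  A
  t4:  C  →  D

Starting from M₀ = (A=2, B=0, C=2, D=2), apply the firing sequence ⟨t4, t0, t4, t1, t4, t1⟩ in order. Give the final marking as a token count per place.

step 1: fire t4:  (A=2, B=0, C=2, D=2) → (A=2, B=0, C=1, D=3)
step 2: fire t0:  (A=2, B=0, C=1, D=3) → (A=3, B=0, C=4, D=0)
step 3: fire t4:  (A=3, B=0, C=4, D=0) → (A=3, B=0, C=3, D=1)
step 4: fire t1:  (A=3, B=0, C=3, D=1) → (A=3, B=0, C=3, D=1)
step 5: fire t4:  (A=3, B=0, C=3, D=1) → (A=3, B=0, C=2, D=2)
step 6: fire t1:  (A=3, B=0, C=2, D=2) → (A=3, B=0, C=2, D=2)

(A=3, B=0, C=2, D=2)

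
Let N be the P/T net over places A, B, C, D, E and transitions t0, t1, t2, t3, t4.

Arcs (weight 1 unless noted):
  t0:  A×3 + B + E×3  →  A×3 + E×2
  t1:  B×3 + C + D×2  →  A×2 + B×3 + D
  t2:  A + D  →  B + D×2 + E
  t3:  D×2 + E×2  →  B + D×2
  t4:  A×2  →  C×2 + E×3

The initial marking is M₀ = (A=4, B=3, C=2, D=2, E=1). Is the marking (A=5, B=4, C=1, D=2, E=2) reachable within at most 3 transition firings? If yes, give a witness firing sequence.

step 1: fire t1:  (A=4, B=3, C=2, D=2, E=1) → (A=6, B=3, C=1, D=1, E=1)
step 2: fire t2:  (A=6, B=3, C=1, D=1, E=1) → (A=5, B=4, C=1, D=2, E=2)

YES — reachable via ⟨t1, t2⟩ (2 firings)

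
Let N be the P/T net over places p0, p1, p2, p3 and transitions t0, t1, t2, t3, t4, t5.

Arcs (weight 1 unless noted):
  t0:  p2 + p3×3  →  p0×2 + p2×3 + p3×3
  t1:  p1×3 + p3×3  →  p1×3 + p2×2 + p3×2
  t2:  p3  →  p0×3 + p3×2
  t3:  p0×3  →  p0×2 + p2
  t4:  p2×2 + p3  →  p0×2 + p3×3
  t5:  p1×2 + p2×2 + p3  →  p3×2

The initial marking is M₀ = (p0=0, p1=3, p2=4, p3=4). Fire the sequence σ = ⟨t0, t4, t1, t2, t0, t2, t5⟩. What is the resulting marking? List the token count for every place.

(p0=12, p1=1, p2=6, p3=8)

step 1: fire t0:  (p0=0, p1=3, p2=4, p3=4) → (p0=2, p1=3, p2=6, p3=4)
step 2: fire t4:  (p0=2, p1=3, p2=6, p3=4) → (p0=4, p1=3, p2=4, p3=6)
step 3: fire t1:  (p0=4, p1=3, p2=4, p3=6) → (p0=4, p1=3, p2=6, p3=5)
step 4: fire t2:  (p0=4, p1=3, p2=6, p3=5) → (p0=7, p1=3, p2=6, p3=6)
step 5: fire t0:  (p0=7, p1=3, p2=6, p3=6) → (p0=9, p1=3, p2=8, p3=6)
step 6: fire t2:  (p0=9, p1=3, p2=8, p3=6) → (p0=12, p1=3, p2=8, p3=7)
step 7: fire t5:  (p0=12, p1=3, p2=8, p3=7) → (p0=12, p1=1, p2=6, p3=8)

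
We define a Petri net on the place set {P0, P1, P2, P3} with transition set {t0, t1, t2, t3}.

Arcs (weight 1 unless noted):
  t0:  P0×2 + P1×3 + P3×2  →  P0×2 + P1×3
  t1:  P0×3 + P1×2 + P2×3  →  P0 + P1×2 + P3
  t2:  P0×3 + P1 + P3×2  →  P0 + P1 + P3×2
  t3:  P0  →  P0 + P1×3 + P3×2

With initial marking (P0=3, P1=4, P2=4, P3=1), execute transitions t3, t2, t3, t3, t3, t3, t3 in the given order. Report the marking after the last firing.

step 1: fire t3:  (P0=3, P1=4, P2=4, P3=1) → (P0=3, P1=7, P2=4, P3=3)
step 2: fire t2:  (P0=3, P1=7, P2=4, P3=3) → (P0=1, P1=7, P2=4, P3=3)
step 3: fire t3:  (P0=1, P1=7, P2=4, P3=3) → (P0=1, P1=10, P2=4, P3=5)
step 4: fire t3:  (P0=1, P1=10, P2=4, P3=5) → (P0=1, P1=13, P2=4, P3=7)
step 5: fire t3:  (P0=1, P1=13, P2=4, P3=7) → (P0=1, P1=16, P2=4, P3=9)
step 6: fire t3:  (P0=1, P1=16, P2=4, P3=9) → (P0=1, P1=19, P2=4, P3=11)
step 7: fire t3:  (P0=1, P1=19, P2=4, P3=11) → (P0=1, P1=22, P2=4, P3=13)

(P0=1, P1=22, P2=4, P3=13)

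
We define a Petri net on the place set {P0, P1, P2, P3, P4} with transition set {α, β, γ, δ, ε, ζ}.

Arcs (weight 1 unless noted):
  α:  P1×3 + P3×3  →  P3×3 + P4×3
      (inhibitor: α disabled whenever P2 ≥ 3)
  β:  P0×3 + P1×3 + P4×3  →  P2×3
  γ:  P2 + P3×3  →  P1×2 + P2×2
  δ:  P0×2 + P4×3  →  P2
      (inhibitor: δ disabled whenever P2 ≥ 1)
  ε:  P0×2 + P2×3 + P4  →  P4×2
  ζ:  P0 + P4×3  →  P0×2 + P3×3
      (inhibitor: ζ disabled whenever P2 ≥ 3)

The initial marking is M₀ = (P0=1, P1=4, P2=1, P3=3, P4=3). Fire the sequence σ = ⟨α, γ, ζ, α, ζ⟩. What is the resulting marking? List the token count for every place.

step 1: fire α:  (P0=1, P1=4, P2=1, P3=3, P4=3) → (P0=1, P1=1, P2=1, P3=3, P4=6)
step 2: fire γ:  (P0=1, P1=1, P2=1, P3=3, P4=6) → (P0=1, P1=3, P2=2, P3=0, P4=6)
step 3: fire ζ:  (P0=1, P1=3, P2=2, P3=0, P4=6) → (P0=2, P1=3, P2=2, P3=3, P4=3)
step 4: fire α:  (P0=2, P1=3, P2=2, P3=3, P4=3) → (P0=2, P1=0, P2=2, P3=3, P4=6)
step 5: fire ζ:  (P0=2, P1=0, P2=2, P3=3, P4=6) → (P0=3, P1=0, P2=2, P3=6, P4=3)

(P0=3, P1=0, P2=2, P3=6, P4=3)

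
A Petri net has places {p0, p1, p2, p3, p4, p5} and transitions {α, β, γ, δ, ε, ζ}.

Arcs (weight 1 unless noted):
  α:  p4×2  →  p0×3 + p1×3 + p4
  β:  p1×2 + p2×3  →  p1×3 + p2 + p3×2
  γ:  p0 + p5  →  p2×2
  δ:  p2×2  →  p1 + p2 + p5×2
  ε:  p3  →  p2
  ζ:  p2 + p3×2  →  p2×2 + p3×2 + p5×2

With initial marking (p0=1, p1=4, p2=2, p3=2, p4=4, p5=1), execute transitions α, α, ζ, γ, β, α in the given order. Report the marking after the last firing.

step 1: fire α:  (p0=1, p1=4, p2=2, p3=2, p4=4, p5=1) → (p0=4, p1=7, p2=2, p3=2, p4=3, p5=1)
step 2: fire α:  (p0=4, p1=7, p2=2, p3=2, p4=3, p5=1) → (p0=7, p1=10, p2=2, p3=2, p4=2, p5=1)
step 3: fire ζ:  (p0=7, p1=10, p2=2, p3=2, p4=2, p5=1) → (p0=7, p1=10, p2=3, p3=2, p4=2, p5=3)
step 4: fire γ:  (p0=7, p1=10, p2=3, p3=2, p4=2, p5=3) → (p0=6, p1=10, p2=5, p3=2, p4=2, p5=2)
step 5: fire β:  (p0=6, p1=10, p2=5, p3=2, p4=2, p5=2) → (p0=6, p1=11, p2=3, p3=4, p4=2, p5=2)
step 6: fire α:  (p0=6, p1=11, p2=3, p3=4, p4=2, p5=2) → (p0=9, p1=14, p2=3, p3=4, p4=1, p5=2)

(p0=9, p1=14, p2=3, p3=4, p4=1, p5=2)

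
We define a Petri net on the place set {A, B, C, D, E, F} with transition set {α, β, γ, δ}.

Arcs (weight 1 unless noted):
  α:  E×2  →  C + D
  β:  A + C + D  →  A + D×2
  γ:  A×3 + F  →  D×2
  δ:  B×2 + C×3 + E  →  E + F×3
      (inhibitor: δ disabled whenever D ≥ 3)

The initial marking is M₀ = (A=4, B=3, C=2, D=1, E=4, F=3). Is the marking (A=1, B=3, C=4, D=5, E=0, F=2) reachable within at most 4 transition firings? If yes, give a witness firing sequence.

YES — reachable via ⟨α, α, γ⟩ (3 firings)

step 1: fire α:  (A=4, B=3, C=2, D=1, E=4, F=3) → (A=4, B=3, C=3, D=2, E=2, F=3)
step 2: fire α:  (A=4, B=3, C=3, D=2, E=2, F=3) → (A=4, B=3, C=4, D=3, E=0, F=3)
step 3: fire γ:  (A=4, B=3, C=4, D=3, E=0, F=3) → (A=1, B=3, C=4, D=5, E=0, F=2)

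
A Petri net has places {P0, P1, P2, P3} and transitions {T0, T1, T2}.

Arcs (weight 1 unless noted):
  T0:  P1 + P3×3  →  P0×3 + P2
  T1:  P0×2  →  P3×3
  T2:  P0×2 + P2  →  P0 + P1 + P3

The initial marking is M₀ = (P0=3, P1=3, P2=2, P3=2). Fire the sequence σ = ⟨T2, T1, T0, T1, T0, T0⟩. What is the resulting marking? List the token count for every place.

step 1: fire T2:  (P0=3, P1=3, P2=2, P3=2) → (P0=2, P1=4, P2=1, P3=3)
step 2: fire T1:  (P0=2, P1=4, P2=1, P3=3) → (P0=0, P1=4, P2=1, P3=6)
step 3: fire T0:  (P0=0, P1=4, P2=1, P3=6) → (P0=3, P1=3, P2=2, P3=3)
step 4: fire T1:  (P0=3, P1=3, P2=2, P3=3) → (P0=1, P1=3, P2=2, P3=6)
step 5: fire T0:  (P0=1, P1=3, P2=2, P3=6) → (P0=4, P1=2, P2=3, P3=3)
step 6: fire T0:  (P0=4, P1=2, P2=3, P3=3) → (P0=7, P1=1, P2=4, P3=0)

(P0=7, P1=1, P2=4, P3=0)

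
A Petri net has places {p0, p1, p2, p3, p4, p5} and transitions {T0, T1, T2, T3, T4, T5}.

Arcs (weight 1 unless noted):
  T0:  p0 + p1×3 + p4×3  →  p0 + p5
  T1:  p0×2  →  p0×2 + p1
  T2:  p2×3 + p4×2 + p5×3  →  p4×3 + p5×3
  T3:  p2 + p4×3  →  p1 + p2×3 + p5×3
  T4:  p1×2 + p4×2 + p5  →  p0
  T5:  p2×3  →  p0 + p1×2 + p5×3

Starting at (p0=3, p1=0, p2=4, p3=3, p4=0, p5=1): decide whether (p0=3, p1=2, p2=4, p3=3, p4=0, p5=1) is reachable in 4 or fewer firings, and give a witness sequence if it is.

YES — reachable via ⟨T1, T1⟩ (2 firings)

step 1: fire T1:  (p0=3, p1=0, p2=4, p3=3, p4=0, p5=1) → (p0=3, p1=1, p2=4, p3=3, p4=0, p5=1)
step 2: fire T1:  (p0=3, p1=1, p2=4, p3=3, p4=0, p5=1) → (p0=3, p1=2, p2=4, p3=3, p4=0, p5=1)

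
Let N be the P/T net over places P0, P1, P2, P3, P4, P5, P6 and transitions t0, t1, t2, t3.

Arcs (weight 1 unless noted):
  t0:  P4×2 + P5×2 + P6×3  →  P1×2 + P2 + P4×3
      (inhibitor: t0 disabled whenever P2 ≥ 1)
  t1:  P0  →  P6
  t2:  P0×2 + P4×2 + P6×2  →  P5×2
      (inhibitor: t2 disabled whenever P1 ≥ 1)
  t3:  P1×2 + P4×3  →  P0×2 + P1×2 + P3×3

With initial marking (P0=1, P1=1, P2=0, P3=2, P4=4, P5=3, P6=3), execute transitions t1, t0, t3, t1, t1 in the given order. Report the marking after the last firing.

step 1: fire t1:  (P0=1, P1=1, P2=0, P3=2, P4=4, P5=3, P6=3) → (P0=0, P1=1, P2=0, P3=2, P4=4, P5=3, P6=4)
step 2: fire t0:  (P0=0, P1=1, P2=0, P3=2, P4=4, P5=3, P6=4) → (P0=0, P1=3, P2=1, P3=2, P4=5, P5=1, P6=1)
step 3: fire t3:  (P0=0, P1=3, P2=1, P3=2, P4=5, P5=1, P6=1) → (P0=2, P1=3, P2=1, P3=5, P4=2, P5=1, P6=1)
step 4: fire t1:  (P0=2, P1=3, P2=1, P3=5, P4=2, P5=1, P6=1) → (P0=1, P1=3, P2=1, P3=5, P4=2, P5=1, P6=2)
step 5: fire t1:  (P0=1, P1=3, P2=1, P3=5, P4=2, P5=1, P6=2) → (P0=0, P1=3, P2=1, P3=5, P4=2, P5=1, P6=3)

(P0=0, P1=3, P2=1, P3=5, P4=2, P5=1, P6=3)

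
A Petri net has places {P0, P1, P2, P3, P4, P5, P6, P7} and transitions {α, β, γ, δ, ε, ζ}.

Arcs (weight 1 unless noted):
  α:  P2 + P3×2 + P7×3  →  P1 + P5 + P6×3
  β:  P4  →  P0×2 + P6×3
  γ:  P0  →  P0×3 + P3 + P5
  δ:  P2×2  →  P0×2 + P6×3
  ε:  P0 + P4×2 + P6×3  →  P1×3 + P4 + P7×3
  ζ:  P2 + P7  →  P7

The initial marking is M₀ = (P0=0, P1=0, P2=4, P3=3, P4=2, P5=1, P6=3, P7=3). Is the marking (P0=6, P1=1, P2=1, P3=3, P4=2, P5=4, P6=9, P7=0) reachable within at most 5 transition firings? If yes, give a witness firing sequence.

YES — reachable via ⟨α, δ, γ, γ⟩ (4 firings)

step 1: fire α:  (P0=0, P1=0, P2=4, P3=3, P4=2, P5=1, P6=3, P7=3) → (P0=0, P1=1, P2=3, P3=1, P4=2, P5=2, P6=6, P7=0)
step 2: fire δ:  (P0=0, P1=1, P2=3, P3=1, P4=2, P5=2, P6=6, P7=0) → (P0=2, P1=1, P2=1, P3=1, P4=2, P5=2, P6=9, P7=0)
step 3: fire γ:  (P0=2, P1=1, P2=1, P3=1, P4=2, P5=2, P6=9, P7=0) → (P0=4, P1=1, P2=1, P3=2, P4=2, P5=3, P6=9, P7=0)
step 4: fire γ:  (P0=4, P1=1, P2=1, P3=2, P4=2, P5=3, P6=9, P7=0) → (P0=6, P1=1, P2=1, P3=3, P4=2, P5=4, P6=9, P7=0)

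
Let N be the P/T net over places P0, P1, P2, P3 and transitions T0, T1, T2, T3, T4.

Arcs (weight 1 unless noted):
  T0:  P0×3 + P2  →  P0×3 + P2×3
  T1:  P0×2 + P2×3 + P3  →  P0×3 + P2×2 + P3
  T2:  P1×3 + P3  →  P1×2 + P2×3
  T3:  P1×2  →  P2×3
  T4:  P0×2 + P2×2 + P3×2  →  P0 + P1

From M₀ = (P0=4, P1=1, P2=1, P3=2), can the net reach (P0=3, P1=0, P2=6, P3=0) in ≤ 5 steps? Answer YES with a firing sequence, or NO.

step 1: fire T0:  (P0=4, P1=1, P2=1, P3=2) → (P0=4, P1=1, P2=3, P3=2)
step 2: fire T0:  (P0=4, P1=1, P2=3, P3=2) → (P0=4, P1=1, P2=5, P3=2)
step 3: fire T4:  (P0=4, P1=1, P2=5, P3=2) → (P0=3, P1=2, P2=3, P3=0)
step 4: fire T3:  (P0=3, P1=2, P2=3, P3=0) → (P0=3, P1=0, P2=6, P3=0)

YES — reachable via ⟨T0, T0, T4, T3⟩ (4 firings)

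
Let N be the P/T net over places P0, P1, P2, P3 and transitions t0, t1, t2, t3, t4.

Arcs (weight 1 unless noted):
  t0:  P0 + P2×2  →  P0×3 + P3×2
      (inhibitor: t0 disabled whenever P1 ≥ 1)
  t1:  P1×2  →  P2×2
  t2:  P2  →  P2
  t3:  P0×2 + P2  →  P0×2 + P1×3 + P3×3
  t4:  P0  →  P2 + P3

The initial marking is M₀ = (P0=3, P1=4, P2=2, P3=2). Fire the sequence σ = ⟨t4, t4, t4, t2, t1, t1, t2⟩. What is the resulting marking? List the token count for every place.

step 1: fire t4:  (P0=3, P1=4, P2=2, P3=2) → (P0=2, P1=4, P2=3, P3=3)
step 2: fire t4:  (P0=2, P1=4, P2=3, P3=3) → (P0=1, P1=4, P2=4, P3=4)
step 3: fire t4:  (P0=1, P1=4, P2=4, P3=4) → (P0=0, P1=4, P2=5, P3=5)
step 4: fire t2:  (P0=0, P1=4, P2=5, P3=5) → (P0=0, P1=4, P2=5, P3=5)
step 5: fire t1:  (P0=0, P1=4, P2=5, P3=5) → (P0=0, P1=2, P2=7, P3=5)
step 6: fire t1:  (P0=0, P1=2, P2=7, P3=5) → (P0=0, P1=0, P2=9, P3=5)
step 7: fire t2:  (P0=0, P1=0, P2=9, P3=5) → (P0=0, P1=0, P2=9, P3=5)

(P0=0, P1=0, P2=9, P3=5)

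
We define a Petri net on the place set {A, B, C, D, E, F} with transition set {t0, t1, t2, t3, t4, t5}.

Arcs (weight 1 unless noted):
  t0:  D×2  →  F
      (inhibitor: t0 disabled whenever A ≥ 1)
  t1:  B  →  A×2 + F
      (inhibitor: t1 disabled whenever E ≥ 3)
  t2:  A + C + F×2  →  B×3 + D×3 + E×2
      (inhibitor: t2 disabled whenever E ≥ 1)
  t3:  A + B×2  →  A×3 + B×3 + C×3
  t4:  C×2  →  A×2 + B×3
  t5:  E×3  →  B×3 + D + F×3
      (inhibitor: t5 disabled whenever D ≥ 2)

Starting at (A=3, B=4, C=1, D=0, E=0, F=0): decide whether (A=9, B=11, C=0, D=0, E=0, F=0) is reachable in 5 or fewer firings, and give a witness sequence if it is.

step 1: fire t3:  (A=3, B=4, C=1, D=0, E=0, F=0) → (A=5, B=5, C=4, D=0, E=0, F=0)
step 2: fire t4:  (A=5, B=5, C=4, D=0, E=0, F=0) → (A=7, B=8, C=2, D=0, E=0, F=0)
step 3: fire t4:  (A=7, B=8, C=2, D=0, E=0, F=0) → (A=9, B=11, C=0, D=0, E=0, F=0)

YES — reachable via ⟨t3, t4, t4⟩ (3 firings)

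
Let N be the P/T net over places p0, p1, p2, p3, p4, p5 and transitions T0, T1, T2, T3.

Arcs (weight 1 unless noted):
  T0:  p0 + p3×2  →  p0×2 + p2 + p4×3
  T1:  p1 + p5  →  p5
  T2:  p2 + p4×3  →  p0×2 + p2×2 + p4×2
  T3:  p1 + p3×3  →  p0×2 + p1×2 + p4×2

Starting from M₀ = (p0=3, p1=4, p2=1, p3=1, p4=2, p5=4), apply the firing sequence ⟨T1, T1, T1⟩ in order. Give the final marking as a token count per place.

(p0=3, p1=1, p2=1, p3=1, p4=2, p5=4)

step 1: fire T1:  (p0=3, p1=4, p2=1, p3=1, p4=2, p5=4) → (p0=3, p1=3, p2=1, p3=1, p4=2, p5=4)
step 2: fire T1:  (p0=3, p1=3, p2=1, p3=1, p4=2, p5=4) → (p0=3, p1=2, p2=1, p3=1, p4=2, p5=4)
step 3: fire T1:  (p0=3, p1=2, p2=1, p3=1, p4=2, p5=4) → (p0=3, p1=1, p2=1, p3=1, p4=2, p5=4)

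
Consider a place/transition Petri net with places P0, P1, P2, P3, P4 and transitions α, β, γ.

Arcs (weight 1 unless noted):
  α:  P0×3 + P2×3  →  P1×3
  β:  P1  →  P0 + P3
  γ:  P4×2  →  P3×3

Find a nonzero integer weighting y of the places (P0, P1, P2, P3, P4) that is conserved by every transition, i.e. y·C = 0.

y = (P0:1, P1:1, P2:0, P3:0, P4:0)

Incidence matrix C (rows=places, cols=transitions):
        α    β    γ
   P0  -3    1    0
   P1   3   -1    0
   P2  -3    0    0
   P3   0    1    3
   P4   0    0   -2

Candidate y = [1, 1, 0, 0, 0]; check y·C column-wise:
  col α: 1·-3 + 1·3 + 0·-3 = 0
  col β: 1·1 + 1·-1 + 0·1 = 0
  col γ: 1·0 + 1·0 + 0·3 + 0·-2 = 0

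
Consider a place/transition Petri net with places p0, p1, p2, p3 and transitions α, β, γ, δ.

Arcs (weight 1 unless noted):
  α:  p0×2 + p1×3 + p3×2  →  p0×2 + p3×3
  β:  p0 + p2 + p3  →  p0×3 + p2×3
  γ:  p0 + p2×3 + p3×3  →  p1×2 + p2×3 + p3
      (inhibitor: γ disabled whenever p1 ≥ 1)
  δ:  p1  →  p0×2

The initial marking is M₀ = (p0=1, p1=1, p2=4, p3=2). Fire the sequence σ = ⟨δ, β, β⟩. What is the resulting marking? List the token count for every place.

step 1: fire δ:  (p0=1, p1=1, p2=4, p3=2) → (p0=3, p1=0, p2=4, p3=2)
step 2: fire β:  (p0=3, p1=0, p2=4, p3=2) → (p0=5, p1=0, p2=6, p3=1)
step 3: fire β:  (p0=5, p1=0, p2=6, p3=1) → (p0=7, p1=0, p2=8, p3=0)

(p0=7, p1=0, p2=8, p3=0)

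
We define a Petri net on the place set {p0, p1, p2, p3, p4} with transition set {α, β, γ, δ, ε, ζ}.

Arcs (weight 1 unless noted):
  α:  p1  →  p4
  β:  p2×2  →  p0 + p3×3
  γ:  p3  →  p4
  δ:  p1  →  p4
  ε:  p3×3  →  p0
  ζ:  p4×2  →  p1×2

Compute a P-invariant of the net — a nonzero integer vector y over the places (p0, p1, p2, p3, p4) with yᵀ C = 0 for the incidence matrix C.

Incidence matrix C (rows=places, cols=transitions):
        α    β    γ    δ    ε    ζ
   p0   0    1    0    0    1    0
   p1  -1    0    0   -1    0    2
   p2   0   -2    0    0    0    0
   p3   0    3   -1    0   -3    0
   p4   1    0    1    1    0   -2

Candidate y = [3, 1, 3, 1, 1]; check y·C column-wise:
  col α: 3·0 + 1·-1 + 3·0 + 1·0 + 1·1 = 0
  col β: 3·1 + 1·0 + 3·-2 + 1·3 + 1·0 = 0
  col γ: 3·0 + 1·0 + 3·0 + 1·-1 + 1·1 = 0
  col δ: 3·0 + 1·-1 + 3·0 + 1·0 + 1·1 = 0
  col ε: 3·1 + 1·0 + 3·0 + 1·-3 + 1·0 = 0
  col ζ: 3·0 + 1·2 + 3·0 + 1·0 + 1·-2 = 0

y = (p0:3, p1:1, p2:3, p3:1, p4:1)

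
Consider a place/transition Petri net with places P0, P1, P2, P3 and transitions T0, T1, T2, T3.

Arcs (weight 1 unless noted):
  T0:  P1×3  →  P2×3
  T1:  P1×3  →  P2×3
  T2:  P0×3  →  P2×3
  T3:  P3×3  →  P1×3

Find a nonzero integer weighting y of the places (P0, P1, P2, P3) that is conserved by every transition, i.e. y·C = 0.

Incidence matrix C (rows=places, cols=transitions):
       T0   T1   T2   T3
   P0   0    0   -3    0
   P1  -3   -3    0    3
   P2   3    3    3    0
   P3   0    0    0   -3

Candidate y = [1, 1, 1, 1]; check y·C column-wise:
  col T0: 1·0 + 1·-3 + 1·3 + 1·0 = 0
  col T1: 1·0 + 1·-3 + 1·3 + 1·0 = 0
  col T2: 1·-3 + 1·0 + 1·3 + 1·0 = 0
  col T3: 1·0 + 1·3 + 1·0 + 1·-3 = 0

y = (P0:1, P1:1, P2:1, P3:1)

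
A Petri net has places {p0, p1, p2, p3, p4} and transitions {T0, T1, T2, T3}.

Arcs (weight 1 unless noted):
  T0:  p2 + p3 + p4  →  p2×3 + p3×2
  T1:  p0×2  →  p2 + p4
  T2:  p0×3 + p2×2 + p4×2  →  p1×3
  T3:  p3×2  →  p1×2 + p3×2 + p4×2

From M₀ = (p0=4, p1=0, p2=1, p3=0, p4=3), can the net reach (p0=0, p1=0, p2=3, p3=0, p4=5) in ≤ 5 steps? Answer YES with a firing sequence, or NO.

YES — reachable via ⟨T1, T1⟩ (2 firings)

step 1: fire T1:  (p0=4, p1=0, p2=1, p3=0, p4=3) → (p0=2, p1=0, p2=2, p3=0, p4=4)
step 2: fire T1:  (p0=2, p1=0, p2=2, p3=0, p4=4) → (p0=0, p1=0, p2=3, p3=0, p4=5)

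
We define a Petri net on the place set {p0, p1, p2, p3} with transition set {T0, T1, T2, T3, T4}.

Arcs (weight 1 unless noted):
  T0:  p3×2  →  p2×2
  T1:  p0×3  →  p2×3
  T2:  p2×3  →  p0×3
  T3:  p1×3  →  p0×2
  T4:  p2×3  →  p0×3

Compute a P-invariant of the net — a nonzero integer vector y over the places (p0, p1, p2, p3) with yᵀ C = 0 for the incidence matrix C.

y = (p0:3, p1:2, p2:3, p3:3)

Incidence matrix C (rows=places, cols=transitions):
       T0   T1   T2   T3   T4
   p0   0   -3    3    2    3
   p1   0    0    0   -3    0
   p2   2    3   -3    0   -3
   p3  -2    0    0    0    0

Candidate y = [3, 2, 3, 3]; check y·C column-wise:
  col T0: 3·0 + 2·0 + 3·2 + 3·-2 = 0
  col T1: 3·-3 + 2·0 + 3·3 + 3·0 = 0
  col T2: 3·3 + 2·0 + 3·-3 + 3·0 = 0
  col T3: 3·2 + 2·-3 + 3·0 + 3·0 = 0
  col T4: 3·3 + 2·0 + 3·-3 + 3·0 = 0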